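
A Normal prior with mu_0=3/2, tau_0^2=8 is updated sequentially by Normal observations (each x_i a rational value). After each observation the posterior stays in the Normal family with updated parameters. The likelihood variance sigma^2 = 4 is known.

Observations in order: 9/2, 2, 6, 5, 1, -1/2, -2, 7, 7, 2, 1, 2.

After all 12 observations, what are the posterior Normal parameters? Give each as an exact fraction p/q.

mu_0=143/50, tau_0^2=8/25

obs 1: x=9/2 → posterior Normal(7/2, 8/3)
obs 2: x=2 → posterior Normal(29/10, 8/5)
obs 3: x=6 → posterior Normal(53/14, 8/7)
obs 4: x=5 → posterior Normal(73/18, 8/9)
obs 5: x=1 → posterior Normal(7/2, 8/11)
obs 6: x=-1/2 → posterior Normal(75/26, 8/13)
obs 7: x=-2 → posterior Normal(67/30, 8/15)
obs 8: x=7 → posterior Normal(95/34, 8/17)
obs 9: x=7 → posterior Normal(123/38, 8/19)
obs 10: x=2 → posterior Normal(131/42, 8/21)
obs 11: x=1 → posterior Normal(135/46, 8/23)
obs 12: x=2 → posterior Normal(143/50, 8/25)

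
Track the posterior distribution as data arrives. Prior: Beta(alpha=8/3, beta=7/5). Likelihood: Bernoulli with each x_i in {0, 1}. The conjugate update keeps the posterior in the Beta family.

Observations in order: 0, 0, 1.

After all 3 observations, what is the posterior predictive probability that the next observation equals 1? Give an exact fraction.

55/106

obs 1: x=0 → posterior Beta(8/3, 12/5)
obs 2: x=0 → posterior Beta(8/3, 17/5)
obs 3: x=1 → posterior Beta(11/3, 17/5)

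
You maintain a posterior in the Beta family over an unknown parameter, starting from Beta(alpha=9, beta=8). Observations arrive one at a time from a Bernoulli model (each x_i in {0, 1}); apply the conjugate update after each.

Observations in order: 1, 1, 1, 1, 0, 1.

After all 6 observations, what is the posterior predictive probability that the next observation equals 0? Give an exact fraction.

obs 1: x=1 → posterior Beta(10, 8)
obs 2: x=1 → posterior Beta(11, 8)
obs 3: x=1 → posterior Beta(12, 8)
obs 4: x=1 → posterior Beta(13, 8)
obs 5: x=0 → posterior Beta(13, 9)
obs 6: x=1 → posterior Beta(14, 9)

9/23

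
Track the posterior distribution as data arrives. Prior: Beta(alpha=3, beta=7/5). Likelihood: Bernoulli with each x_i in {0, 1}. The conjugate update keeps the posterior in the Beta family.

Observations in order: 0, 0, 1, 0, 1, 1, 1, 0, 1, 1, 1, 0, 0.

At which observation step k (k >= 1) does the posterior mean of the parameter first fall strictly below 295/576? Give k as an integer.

k = 2

obs 1: x=0 → posterior Beta(3, 12/5)
obs 2: x=0 → posterior Beta(3, 17/5)
obs 3: x=1 → posterior Beta(4, 17/5)
obs 4: x=0 → posterior Beta(4, 22/5)
obs 5: x=1 → posterior Beta(5, 22/5)
obs 6: x=1 → posterior Beta(6, 22/5)
obs 7: x=1 → posterior Beta(7, 22/5)
obs 8: x=0 → posterior Beta(7, 27/5)
obs 9: x=1 → posterior Beta(8, 27/5)
obs 10: x=1 → posterior Beta(9, 27/5)
obs 11: x=1 → posterior Beta(10, 27/5)
obs 12: x=0 → posterior Beta(10, 32/5)
obs 13: x=0 → posterior Beta(10, 37/5)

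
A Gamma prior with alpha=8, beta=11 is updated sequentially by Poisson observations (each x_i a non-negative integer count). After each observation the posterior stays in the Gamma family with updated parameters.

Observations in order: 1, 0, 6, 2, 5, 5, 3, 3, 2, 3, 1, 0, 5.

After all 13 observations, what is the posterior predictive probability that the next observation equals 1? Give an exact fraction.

235910522122814667581615204595183678016462732591095369531654144/807793566946316088741610050849573099185363389551639556884765625

obs 1: x=1 → posterior Gamma(9, 12)
obs 2: x=0 → posterior Gamma(9, 13)
obs 3: x=6 → posterior Gamma(15, 14)
obs 4: x=2 → posterior Gamma(17, 15)
obs 5: x=5 → posterior Gamma(22, 16)
obs 6: x=5 → posterior Gamma(27, 17)
obs 7: x=3 → posterior Gamma(30, 18)
obs 8: x=3 → posterior Gamma(33, 19)
obs 9: x=2 → posterior Gamma(35, 20)
obs 10: x=3 → posterior Gamma(38, 21)
obs 11: x=1 → posterior Gamma(39, 22)
obs 12: x=0 → posterior Gamma(39, 23)
obs 13: x=5 → posterior Gamma(44, 24)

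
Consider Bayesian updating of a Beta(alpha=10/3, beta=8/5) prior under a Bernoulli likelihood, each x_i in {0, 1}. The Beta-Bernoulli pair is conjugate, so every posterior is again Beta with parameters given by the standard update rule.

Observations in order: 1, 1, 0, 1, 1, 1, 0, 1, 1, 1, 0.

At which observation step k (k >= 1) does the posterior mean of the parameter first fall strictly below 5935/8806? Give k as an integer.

k = 3

obs 1: x=1 → posterior Beta(13/3, 8/5)
obs 2: x=1 → posterior Beta(16/3, 8/5)
obs 3: x=0 → posterior Beta(16/3, 13/5)
obs 4: x=1 → posterior Beta(19/3, 13/5)
obs 5: x=1 → posterior Beta(22/3, 13/5)
obs 6: x=1 → posterior Beta(25/3, 13/5)
obs 7: x=0 → posterior Beta(25/3, 18/5)
obs 8: x=1 → posterior Beta(28/3, 18/5)
obs 9: x=1 → posterior Beta(31/3, 18/5)
obs 10: x=1 → posterior Beta(34/3, 18/5)
obs 11: x=0 → posterior Beta(34/3, 23/5)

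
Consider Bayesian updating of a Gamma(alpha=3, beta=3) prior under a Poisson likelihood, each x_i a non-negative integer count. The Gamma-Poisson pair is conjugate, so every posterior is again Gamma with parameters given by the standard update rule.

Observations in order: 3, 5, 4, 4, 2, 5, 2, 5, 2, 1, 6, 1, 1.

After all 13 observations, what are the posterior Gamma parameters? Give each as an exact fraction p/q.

alpha=44, beta=16

obs 1: x=3 → posterior Gamma(6, 4)
obs 2: x=5 → posterior Gamma(11, 5)
obs 3: x=4 → posterior Gamma(15, 6)
obs 4: x=4 → posterior Gamma(19, 7)
obs 5: x=2 → posterior Gamma(21, 8)
obs 6: x=5 → posterior Gamma(26, 9)
obs 7: x=2 → posterior Gamma(28, 10)
obs 8: x=5 → posterior Gamma(33, 11)
obs 9: x=2 → posterior Gamma(35, 12)
obs 10: x=1 → posterior Gamma(36, 13)
obs 11: x=6 → posterior Gamma(42, 14)
obs 12: x=1 → posterior Gamma(43, 15)
obs 13: x=1 → posterior Gamma(44, 16)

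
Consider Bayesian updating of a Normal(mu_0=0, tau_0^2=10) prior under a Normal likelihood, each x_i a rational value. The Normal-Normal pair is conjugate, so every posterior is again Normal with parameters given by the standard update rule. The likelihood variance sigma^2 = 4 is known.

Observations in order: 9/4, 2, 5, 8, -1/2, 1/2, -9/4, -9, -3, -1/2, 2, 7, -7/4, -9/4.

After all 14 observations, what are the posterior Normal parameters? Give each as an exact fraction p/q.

mu_0=25/48, tau_0^2=5/18

obs 1: x=9/4 → posterior Normal(45/28, 20/7)
obs 2: x=2 → posterior Normal(85/48, 5/3)
obs 3: x=5 → posterior Normal(185/68, 20/17)
obs 4: x=8 → posterior Normal(345/88, 10/11)
obs 5: x=-1/2 → posterior Normal(335/108, 20/27)
obs 6: x=1/2 → posterior Normal(345/128, 5/8)
obs 7: x=-9/4 → posterior Normal(75/37, 20/37)
obs 8: x=-9 → posterior Normal(5/7, 10/21)
obs 9: x=-3 → posterior Normal(15/47, 20/47)
obs 10: x=-1/2 → posterior Normal(25/104, 5/13)
obs 11: x=2 → posterior Normal(15/38, 20/57)
obs 12: x=7 → posterior Normal(115/124, 10/31)
obs 13: x=-7/4 → posterior Normal(195/268, 20/67)
obs 14: x=-9/4 → posterior Normal(25/48, 5/18)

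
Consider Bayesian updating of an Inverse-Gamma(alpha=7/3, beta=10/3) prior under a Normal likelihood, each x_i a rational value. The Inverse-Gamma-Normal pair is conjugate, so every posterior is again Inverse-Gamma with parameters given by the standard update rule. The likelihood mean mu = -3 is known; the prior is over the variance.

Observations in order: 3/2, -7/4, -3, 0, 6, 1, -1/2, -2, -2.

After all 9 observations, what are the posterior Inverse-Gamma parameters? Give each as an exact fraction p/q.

obs 1: x=3/2 → posterior Inverse-Gamma(17/6, 323/24)
obs 2: x=-7/4 → posterior Inverse-Gamma(10/3, 1367/96)
obs 3: x=-3 → posterior Inverse-Gamma(23/6, 1367/96)
obs 4: x=0 → posterior Inverse-Gamma(13/3, 1799/96)
obs 5: x=6 → posterior Inverse-Gamma(29/6, 5687/96)
obs 6: x=1 → posterior Inverse-Gamma(16/3, 6455/96)
obs 7: x=-1/2 → posterior Inverse-Gamma(35/6, 6755/96)
obs 8: x=-2 → posterior Inverse-Gamma(19/3, 6803/96)
obs 9: x=-2 → posterior Inverse-Gamma(41/6, 6851/96)

alpha=41/6, beta=6851/96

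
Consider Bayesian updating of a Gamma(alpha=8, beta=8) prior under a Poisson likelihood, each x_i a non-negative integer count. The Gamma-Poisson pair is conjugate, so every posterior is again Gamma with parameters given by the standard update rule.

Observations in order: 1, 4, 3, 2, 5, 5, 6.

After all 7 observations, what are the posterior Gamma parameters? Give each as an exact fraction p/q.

obs 1: x=1 → posterior Gamma(9, 9)
obs 2: x=4 → posterior Gamma(13, 10)
obs 3: x=3 → posterior Gamma(16, 11)
obs 4: x=2 → posterior Gamma(18, 12)
obs 5: x=5 → posterior Gamma(23, 13)
obs 6: x=5 → posterior Gamma(28, 14)
obs 7: x=6 → posterior Gamma(34, 15)

alpha=34, beta=15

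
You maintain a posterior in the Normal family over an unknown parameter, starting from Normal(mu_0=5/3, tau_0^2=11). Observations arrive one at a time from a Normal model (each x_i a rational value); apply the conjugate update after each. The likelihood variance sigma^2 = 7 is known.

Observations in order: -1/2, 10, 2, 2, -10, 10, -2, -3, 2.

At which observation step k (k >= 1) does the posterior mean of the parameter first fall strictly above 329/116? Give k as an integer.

obs 1: x=-1/2 → posterior Normal(37/108, 77/18)
obs 2: x=10 → posterior Normal(697/174, 77/29)
obs 3: x=2 → posterior Normal(829/240, 77/40)
obs 4: x=2 → posterior Normal(961/306, 77/51)
obs 5: x=-10 → posterior Normal(301/372, 77/62)
obs 6: x=10 → posterior Normal(961/438, 77/73)
obs 7: x=-2 → posterior Normal(829/504, 11/12)
obs 8: x=-3 → posterior Normal(631/570, 77/95)
obs 9: x=2 → posterior Normal(763/636, 77/106)

k = 2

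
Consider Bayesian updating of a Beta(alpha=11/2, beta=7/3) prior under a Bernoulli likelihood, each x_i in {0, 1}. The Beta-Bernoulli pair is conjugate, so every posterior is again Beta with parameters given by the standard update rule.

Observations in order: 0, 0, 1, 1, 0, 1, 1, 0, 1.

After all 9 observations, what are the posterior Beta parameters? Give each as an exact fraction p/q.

alpha=21/2, beta=19/3

obs 1: x=0 → posterior Beta(11/2, 10/3)
obs 2: x=0 → posterior Beta(11/2, 13/3)
obs 3: x=1 → posterior Beta(13/2, 13/3)
obs 4: x=1 → posterior Beta(15/2, 13/3)
obs 5: x=0 → posterior Beta(15/2, 16/3)
obs 6: x=1 → posterior Beta(17/2, 16/3)
obs 7: x=1 → posterior Beta(19/2, 16/3)
obs 8: x=0 → posterior Beta(19/2, 19/3)
obs 9: x=1 → posterior Beta(21/2, 19/3)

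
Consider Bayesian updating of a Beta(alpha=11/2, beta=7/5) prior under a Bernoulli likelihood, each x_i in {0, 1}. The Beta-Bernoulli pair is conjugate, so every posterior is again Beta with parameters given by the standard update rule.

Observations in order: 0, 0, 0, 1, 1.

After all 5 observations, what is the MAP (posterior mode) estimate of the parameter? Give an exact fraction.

65/99

obs 1: x=0 → posterior Beta(11/2, 12/5)
obs 2: x=0 → posterior Beta(11/2, 17/5)
obs 3: x=0 → posterior Beta(11/2, 22/5)
obs 4: x=1 → posterior Beta(13/2, 22/5)
obs 5: x=1 → posterior Beta(15/2, 22/5)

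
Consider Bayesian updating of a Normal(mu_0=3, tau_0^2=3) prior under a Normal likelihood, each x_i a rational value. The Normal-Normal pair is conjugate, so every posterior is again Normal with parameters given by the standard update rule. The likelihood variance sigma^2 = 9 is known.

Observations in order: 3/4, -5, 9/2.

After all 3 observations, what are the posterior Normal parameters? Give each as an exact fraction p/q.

obs 1: x=3/4 → posterior Normal(39/16, 9/4)
obs 2: x=-5 → posterior Normal(19/20, 9/5)
obs 3: x=9/2 → posterior Normal(37/24, 3/2)

mu_0=37/24, tau_0^2=3/2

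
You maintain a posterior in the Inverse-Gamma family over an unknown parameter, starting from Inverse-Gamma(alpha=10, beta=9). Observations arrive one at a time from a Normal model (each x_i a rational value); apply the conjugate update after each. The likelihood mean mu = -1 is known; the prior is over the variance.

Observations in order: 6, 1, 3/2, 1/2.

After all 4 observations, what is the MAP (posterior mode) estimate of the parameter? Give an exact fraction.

159/52

obs 1: x=6 → posterior Inverse-Gamma(21/2, 67/2)
obs 2: x=1 → posterior Inverse-Gamma(11, 71/2)
obs 3: x=3/2 → posterior Inverse-Gamma(23/2, 309/8)
obs 4: x=1/2 → posterior Inverse-Gamma(12, 159/4)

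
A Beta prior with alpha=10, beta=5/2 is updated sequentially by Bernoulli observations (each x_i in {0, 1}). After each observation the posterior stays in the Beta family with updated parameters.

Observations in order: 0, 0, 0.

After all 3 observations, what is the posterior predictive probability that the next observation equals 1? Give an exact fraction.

20/31

obs 1: x=0 → posterior Beta(10, 7/2)
obs 2: x=0 → posterior Beta(10, 9/2)
obs 3: x=0 → posterior Beta(10, 11/2)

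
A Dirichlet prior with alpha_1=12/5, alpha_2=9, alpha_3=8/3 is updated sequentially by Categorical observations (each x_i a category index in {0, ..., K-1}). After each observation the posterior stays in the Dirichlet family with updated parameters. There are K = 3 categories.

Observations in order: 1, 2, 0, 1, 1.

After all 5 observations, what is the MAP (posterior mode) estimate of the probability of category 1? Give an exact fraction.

obs 1: x=1 → posterior Dirichlet(12/5, 10, 8/3)
obs 2: x=2 → posterior Dirichlet(12/5, 10, 11/3)
obs 3: x=0 → posterior Dirichlet(17/5, 10, 11/3)
obs 4: x=1 → posterior Dirichlet(17/5, 11, 11/3)
obs 5: x=1 → posterior Dirichlet(17/5, 12, 11/3)

165/241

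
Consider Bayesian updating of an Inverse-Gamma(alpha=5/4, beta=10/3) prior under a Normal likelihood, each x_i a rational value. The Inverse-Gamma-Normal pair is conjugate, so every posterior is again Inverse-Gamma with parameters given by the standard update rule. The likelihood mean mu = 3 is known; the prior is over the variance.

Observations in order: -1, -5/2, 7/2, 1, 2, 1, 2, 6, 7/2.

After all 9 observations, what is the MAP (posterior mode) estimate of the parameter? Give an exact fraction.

869/162

obs 1: x=-1 → posterior Inverse-Gamma(7/4, 34/3)
obs 2: x=-5/2 → posterior Inverse-Gamma(9/4, 635/24)
obs 3: x=7/2 → posterior Inverse-Gamma(11/4, 319/12)
obs 4: x=1 → posterior Inverse-Gamma(13/4, 343/12)
obs 5: x=2 → posterior Inverse-Gamma(15/4, 349/12)
obs 6: x=1 → posterior Inverse-Gamma(17/4, 373/12)
obs 7: x=2 → posterior Inverse-Gamma(19/4, 379/12)
obs 8: x=6 → posterior Inverse-Gamma(21/4, 433/12)
obs 9: x=7/2 → posterior Inverse-Gamma(23/4, 869/24)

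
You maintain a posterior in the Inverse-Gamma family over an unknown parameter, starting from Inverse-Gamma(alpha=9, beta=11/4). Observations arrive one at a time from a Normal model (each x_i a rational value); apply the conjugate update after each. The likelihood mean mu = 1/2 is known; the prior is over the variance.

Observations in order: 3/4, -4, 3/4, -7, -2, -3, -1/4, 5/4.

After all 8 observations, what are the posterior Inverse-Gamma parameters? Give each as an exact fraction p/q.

alpha=13, beta=407/8

obs 1: x=3/4 → posterior Inverse-Gamma(19/2, 89/32)
obs 2: x=-4 → posterior Inverse-Gamma(10, 413/32)
obs 3: x=3/4 → posterior Inverse-Gamma(21/2, 207/16)
obs 4: x=-7 → posterior Inverse-Gamma(11, 657/16)
obs 5: x=-2 → posterior Inverse-Gamma(23/2, 707/16)
obs 6: x=-3 → posterior Inverse-Gamma(12, 805/16)
obs 7: x=-1/4 → posterior Inverse-Gamma(25/2, 1619/32)
obs 8: x=5/4 → posterior Inverse-Gamma(13, 407/8)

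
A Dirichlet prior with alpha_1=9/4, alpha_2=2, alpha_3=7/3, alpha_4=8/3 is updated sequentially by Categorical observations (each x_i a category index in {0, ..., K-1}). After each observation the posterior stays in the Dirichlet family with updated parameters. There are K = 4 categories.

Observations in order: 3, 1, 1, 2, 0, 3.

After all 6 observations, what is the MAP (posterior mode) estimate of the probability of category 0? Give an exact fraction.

obs 1: x=3 → posterior Dirichlet(9/4, 2, 7/3, 11/3)
obs 2: x=1 → posterior Dirichlet(9/4, 3, 7/3, 11/3)
obs 3: x=1 → posterior Dirichlet(9/4, 4, 7/3, 11/3)
obs 4: x=2 → posterior Dirichlet(9/4, 4, 10/3, 11/3)
obs 5: x=0 → posterior Dirichlet(13/4, 4, 10/3, 11/3)
obs 6: x=3 → posterior Dirichlet(13/4, 4, 10/3, 14/3)

1/5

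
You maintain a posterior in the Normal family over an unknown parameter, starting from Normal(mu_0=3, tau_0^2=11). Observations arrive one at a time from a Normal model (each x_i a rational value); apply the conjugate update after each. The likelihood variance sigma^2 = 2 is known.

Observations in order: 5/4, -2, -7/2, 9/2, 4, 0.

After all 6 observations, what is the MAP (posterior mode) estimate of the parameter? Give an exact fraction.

obs 1: x=5/4 → posterior Normal(79/52, 22/13)
obs 2: x=-2 → posterior Normal(-3/32, 11/12)
obs 3: x=-7/2 → posterior Normal(-163/140, 22/35)
obs 4: x=9/2 → posterior Normal(35/184, 11/23)
obs 5: x=4 → posterior Normal(211/228, 22/57)
obs 6: x=0 → posterior Normal(211/272, 11/34)

211/272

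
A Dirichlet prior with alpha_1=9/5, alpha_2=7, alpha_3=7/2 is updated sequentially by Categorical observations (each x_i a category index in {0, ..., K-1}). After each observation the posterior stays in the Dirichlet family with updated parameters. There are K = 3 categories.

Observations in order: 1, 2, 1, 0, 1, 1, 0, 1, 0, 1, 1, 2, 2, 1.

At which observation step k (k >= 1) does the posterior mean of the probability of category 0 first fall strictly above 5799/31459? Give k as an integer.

obs 1: x=1 → posterior Dirichlet(9/5, 8, 7/2)
obs 2: x=2 → posterior Dirichlet(9/5, 8, 9/2)
obs 3: x=1 → posterior Dirichlet(9/5, 9, 9/2)
obs 4: x=0 → posterior Dirichlet(14/5, 9, 9/2)
obs 5: x=1 → posterior Dirichlet(14/5, 10, 9/2)
obs 6: x=1 → posterior Dirichlet(14/5, 11, 9/2)
obs 7: x=0 → posterior Dirichlet(19/5, 11, 9/2)
obs 8: x=1 → posterior Dirichlet(19/5, 12, 9/2)
obs 9: x=0 → posterior Dirichlet(24/5, 12, 9/2)
obs 10: x=1 → posterior Dirichlet(24/5, 13, 9/2)
obs 11: x=1 → posterior Dirichlet(24/5, 14, 9/2)
obs 12: x=2 → posterior Dirichlet(24/5, 14, 11/2)
obs 13: x=2 → posterior Dirichlet(24/5, 14, 13/2)
obs 14: x=1 → posterior Dirichlet(24/5, 15, 13/2)

k = 7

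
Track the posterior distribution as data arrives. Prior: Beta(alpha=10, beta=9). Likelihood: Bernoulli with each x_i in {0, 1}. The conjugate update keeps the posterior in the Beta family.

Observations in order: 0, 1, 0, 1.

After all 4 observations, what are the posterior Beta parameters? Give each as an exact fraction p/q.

obs 1: x=0 → posterior Beta(10, 10)
obs 2: x=1 → posterior Beta(11, 10)
obs 3: x=0 → posterior Beta(11, 11)
obs 4: x=1 → posterior Beta(12, 11)

alpha=12, beta=11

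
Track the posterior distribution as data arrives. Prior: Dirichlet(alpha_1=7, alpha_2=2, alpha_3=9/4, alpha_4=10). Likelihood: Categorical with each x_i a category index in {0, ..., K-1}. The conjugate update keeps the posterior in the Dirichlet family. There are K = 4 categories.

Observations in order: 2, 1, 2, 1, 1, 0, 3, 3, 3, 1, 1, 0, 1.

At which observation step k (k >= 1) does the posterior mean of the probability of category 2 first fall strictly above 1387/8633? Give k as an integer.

obs 1: x=2 → posterior Dirichlet(7, 2, 13/4, 10)
obs 2: x=1 → posterior Dirichlet(7, 3, 13/4, 10)
obs 3: x=2 → posterior Dirichlet(7, 3, 17/4, 10)
obs 4: x=1 → posterior Dirichlet(7, 4, 17/4, 10)
obs 5: x=1 → posterior Dirichlet(7, 5, 17/4, 10)
obs 6: x=0 → posterior Dirichlet(8, 5, 17/4, 10)
obs 7: x=3 → posterior Dirichlet(8, 5, 17/4, 11)
obs 8: x=3 → posterior Dirichlet(8, 5, 17/4, 12)
obs 9: x=3 → posterior Dirichlet(8, 5, 17/4, 13)
obs 10: x=1 → posterior Dirichlet(8, 6, 17/4, 13)
obs 11: x=1 → posterior Dirichlet(8, 7, 17/4, 13)
obs 12: x=0 → posterior Dirichlet(9, 7, 17/4, 13)
obs 13: x=1 → posterior Dirichlet(9, 8, 17/4, 13)

k = 3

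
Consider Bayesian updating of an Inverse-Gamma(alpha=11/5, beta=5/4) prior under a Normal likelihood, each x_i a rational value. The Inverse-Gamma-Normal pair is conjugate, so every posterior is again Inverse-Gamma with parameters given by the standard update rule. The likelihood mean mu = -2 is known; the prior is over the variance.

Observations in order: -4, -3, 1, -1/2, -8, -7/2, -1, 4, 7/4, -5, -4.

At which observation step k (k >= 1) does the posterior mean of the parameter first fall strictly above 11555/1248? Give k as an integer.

k = 9

obs 1: x=-4 → posterior Inverse-Gamma(27/10, 13/4)
obs 2: x=-3 → posterior Inverse-Gamma(16/5, 15/4)
obs 3: x=1 → posterior Inverse-Gamma(37/10, 33/4)
obs 4: x=-1/2 → posterior Inverse-Gamma(21/5, 75/8)
obs 5: x=-8 → posterior Inverse-Gamma(47/10, 219/8)
obs 6: x=-7/2 → posterior Inverse-Gamma(26/5, 57/2)
obs 7: x=-1 → posterior Inverse-Gamma(57/10, 29)
obs 8: x=4 → posterior Inverse-Gamma(31/5, 47)
obs 9: x=7/4 → posterior Inverse-Gamma(67/10, 1729/32)
obs 10: x=-5 → posterior Inverse-Gamma(36/5, 1873/32)
obs 11: x=-4 → posterior Inverse-Gamma(77/10, 1937/32)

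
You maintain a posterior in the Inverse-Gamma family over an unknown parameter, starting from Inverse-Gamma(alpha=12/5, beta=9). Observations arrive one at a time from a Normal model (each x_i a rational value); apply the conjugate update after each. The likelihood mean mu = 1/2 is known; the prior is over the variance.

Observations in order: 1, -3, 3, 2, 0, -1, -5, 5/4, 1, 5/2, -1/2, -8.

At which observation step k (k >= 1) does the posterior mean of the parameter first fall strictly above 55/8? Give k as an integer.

obs 1: x=1 → posterior Inverse-Gamma(29/10, 73/8)
obs 2: x=-3 → posterior Inverse-Gamma(17/5, 61/4)
obs 3: x=3 → posterior Inverse-Gamma(39/10, 147/8)
obs 4: x=2 → posterior Inverse-Gamma(22/5, 39/2)
obs 5: x=0 → posterior Inverse-Gamma(49/10, 157/8)
obs 6: x=-1 → posterior Inverse-Gamma(27/5, 83/4)
obs 7: x=-5 → posterior Inverse-Gamma(59/10, 287/8)
obs 8: x=5/4 → posterior Inverse-Gamma(32/5, 1157/32)
obs 9: x=1 → posterior Inverse-Gamma(69/10, 1161/32)
obs 10: x=5/2 → posterior Inverse-Gamma(37/5, 1225/32)
obs 11: x=-1/2 → posterior Inverse-Gamma(79/10, 1241/32)
obs 12: x=-8 → posterior Inverse-Gamma(42/5, 2397/32)

k = 7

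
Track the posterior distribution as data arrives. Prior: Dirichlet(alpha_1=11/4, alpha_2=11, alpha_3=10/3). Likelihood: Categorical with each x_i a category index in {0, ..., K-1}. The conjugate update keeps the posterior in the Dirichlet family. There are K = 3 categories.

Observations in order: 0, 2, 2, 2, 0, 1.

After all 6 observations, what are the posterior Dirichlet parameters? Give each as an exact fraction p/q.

alpha_1=19/4, alpha_2=12, alpha_3=19/3

obs 1: x=0 → posterior Dirichlet(15/4, 11, 10/3)
obs 2: x=2 → posterior Dirichlet(15/4, 11, 13/3)
obs 3: x=2 → posterior Dirichlet(15/4, 11, 16/3)
obs 4: x=2 → posterior Dirichlet(15/4, 11, 19/3)
obs 5: x=0 → posterior Dirichlet(19/4, 11, 19/3)
obs 6: x=1 → posterior Dirichlet(19/4, 12, 19/3)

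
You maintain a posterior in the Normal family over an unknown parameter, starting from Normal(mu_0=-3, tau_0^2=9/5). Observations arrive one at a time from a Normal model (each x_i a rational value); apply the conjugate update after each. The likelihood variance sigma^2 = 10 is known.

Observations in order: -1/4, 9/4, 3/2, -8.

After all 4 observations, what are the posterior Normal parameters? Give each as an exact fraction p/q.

obs 1: x=-1/4 → posterior Normal(-609/236, 90/59)
obs 2: x=9/4 → posterior Normal(-33/17, 45/34)
obs 3: x=3/2 → posterior Normal(-237/154, 90/77)
obs 4: x=-8 → posterior Normal(-381/172, 45/43)

mu_0=-381/172, tau_0^2=45/43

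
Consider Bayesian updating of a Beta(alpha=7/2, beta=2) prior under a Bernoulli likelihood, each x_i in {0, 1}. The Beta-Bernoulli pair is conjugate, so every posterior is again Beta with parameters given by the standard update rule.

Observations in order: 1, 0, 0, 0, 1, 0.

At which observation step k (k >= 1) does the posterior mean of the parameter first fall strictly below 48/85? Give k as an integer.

obs 1: x=1 → posterior Beta(9/2, 2)
obs 2: x=0 → posterior Beta(9/2, 3)
obs 3: x=0 → posterior Beta(9/2, 4)
obs 4: x=0 → posterior Beta(9/2, 5)
obs 5: x=1 → posterior Beta(11/2, 5)
obs 6: x=0 → posterior Beta(11/2, 6)

k = 3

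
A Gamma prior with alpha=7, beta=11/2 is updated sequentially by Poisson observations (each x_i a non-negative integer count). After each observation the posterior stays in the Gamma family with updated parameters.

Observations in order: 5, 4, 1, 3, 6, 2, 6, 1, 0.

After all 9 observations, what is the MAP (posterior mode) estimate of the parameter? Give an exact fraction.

obs 1: x=5 → posterior Gamma(12, 13/2)
obs 2: x=4 → posterior Gamma(16, 15/2)
obs 3: x=1 → posterior Gamma(17, 17/2)
obs 4: x=3 → posterior Gamma(20, 19/2)
obs 5: x=6 → posterior Gamma(26, 21/2)
obs 6: x=2 → posterior Gamma(28, 23/2)
obs 7: x=6 → posterior Gamma(34, 25/2)
obs 8: x=1 → posterior Gamma(35, 27/2)
obs 9: x=0 → posterior Gamma(35, 29/2)

68/29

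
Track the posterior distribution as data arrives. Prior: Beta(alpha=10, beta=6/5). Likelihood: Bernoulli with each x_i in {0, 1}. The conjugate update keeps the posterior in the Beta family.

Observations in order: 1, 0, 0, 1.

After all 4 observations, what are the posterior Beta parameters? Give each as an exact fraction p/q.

alpha=12, beta=16/5

obs 1: x=1 → posterior Beta(11, 6/5)
obs 2: x=0 → posterior Beta(11, 11/5)
obs 3: x=0 → posterior Beta(11, 16/5)
obs 4: x=1 → posterior Beta(12, 16/5)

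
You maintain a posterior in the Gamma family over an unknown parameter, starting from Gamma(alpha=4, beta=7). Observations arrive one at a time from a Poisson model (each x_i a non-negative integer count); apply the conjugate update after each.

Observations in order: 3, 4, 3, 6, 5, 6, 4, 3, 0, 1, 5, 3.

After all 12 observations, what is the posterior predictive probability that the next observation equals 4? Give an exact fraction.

obs 1: x=3 → posterior Gamma(7, 8)
obs 2: x=4 → posterior Gamma(11, 9)
obs 3: x=3 → posterior Gamma(14, 10)
obs 4: x=6 → posterior Gamma(20, 11)
obs 5: x=5 → posterior Gamma(25, 12)
obs 6: x=6 → posterior Gamma(31, 13)
obs 7: x=4 → posterior Gamma(35, 14)
obs 8: x=3 → posterior Gamma(38, 15)
obs 9: x=0 → posterior Gamma(38, 16)
obs 10: x=1 → posterior Gamma(39, 17)
obs 11: x=5 → posterior Gamma(44, 18)
obs 12: x=3 → posterior Gamma(47, 19)

2908795453600016481201519168414493909653070671070414727214705317/22517998136852480000000000000000000000000000000000000000000000000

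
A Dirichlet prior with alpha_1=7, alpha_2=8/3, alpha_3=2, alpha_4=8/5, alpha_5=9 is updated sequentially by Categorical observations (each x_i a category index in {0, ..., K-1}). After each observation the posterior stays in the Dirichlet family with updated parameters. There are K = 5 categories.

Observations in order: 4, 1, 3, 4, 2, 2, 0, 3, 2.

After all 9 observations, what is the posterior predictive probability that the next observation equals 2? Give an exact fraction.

75/469

obs 1: x=4 → posterior Dirichlet(7, 8/3, 2, 8/5, 10)
obs 2: x=1 → posterior Dirichlet(7, 11/3, 2, 8/5, 10)
obs 3: x=3 → posterior Dirichlet(7, 11/3, 2, 13/5, 10)
obs 4: x=4 → posterior Dirichlet(7, 11/3, 2, 13/5, 11)
obs 5: x=2 → posterior Dirichlet(7, 11/3, 3, 13/5, 11)
obs 6: x=2 → posterior Dirichlet(7, 11/3, 4, 13/5, 11)
obs 7: x=0 → posterior Dirichlet(8, 11/3, 4, 13/5, 11)
obs 8: x=3 → posterior Dirichlet(8, 11/3, 4, 18/5, 11)
obs 9: x=2 → posterior Dirichlet(8, 11/3, 5, 18/5, 11)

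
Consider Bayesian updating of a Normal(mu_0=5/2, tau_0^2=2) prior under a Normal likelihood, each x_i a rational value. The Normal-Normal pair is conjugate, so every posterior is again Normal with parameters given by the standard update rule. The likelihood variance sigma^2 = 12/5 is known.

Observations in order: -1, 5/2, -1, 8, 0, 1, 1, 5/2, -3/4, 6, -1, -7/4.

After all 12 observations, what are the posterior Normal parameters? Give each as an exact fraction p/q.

obs 1: x=-1 → posterior Normal(10/11, 12/11)
obs 2: x=5/2 → posterior Normal(45/32, 3/4)
obs 3: x=-1 → posterior Normal(5/6, 4/7)
obs 4: x=8 → posterior Normal(115/52, 6/13)
obs 5: x=0 → posterior Normal(115/62, 12/31)
obs 6: x=1 → posterior Normal(125/72, 1/3)
obs 7: x=1 → posterior Normal(135/82, 12/41)
obs 8: x=5/2 → posterior Normal(40/23, 6/23)
obs 9: x=-3/4 → posterior Normal(305/204, 4/17)
obs 10: x=6 → posterior Normal(425/224, 3/14)
obs 11: x=-1 → posterior Normal(405/244, 12/61)
obs 12: x=-7/4 → posterior Normal(185/132, 2/11)

mu_0=185/132, tau_0^2=2/11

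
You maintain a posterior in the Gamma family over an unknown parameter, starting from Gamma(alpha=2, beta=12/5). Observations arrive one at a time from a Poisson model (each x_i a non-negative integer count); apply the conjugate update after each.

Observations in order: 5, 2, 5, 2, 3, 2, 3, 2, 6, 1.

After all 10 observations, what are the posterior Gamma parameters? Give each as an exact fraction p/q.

alpha=33, beta=62/5

obs 1: x=5 → posterior Gamma(7, 17/5)
obs 2: x=2 → posterior Gamma(9, 22/5)
obs 3: x=5 → posterior Gamma(14, 27/5)
obs 4: x=2 → posterior Gamma(16, 32/5)
obs 5: x=3 → posterior Gamma(19, 37/5)
obs 6: x=2 → posterior Gamma(21, 42/5)
obs 7: x=3 → posterior Gamma(24, 47/5)
obs 8: x=2 → posterior Gamma(26, 52/5)
obs 9: x=6 → posterior Gamma(32, 57/5)
obs 10: x=1 → posterior Gamma(33, 62/5)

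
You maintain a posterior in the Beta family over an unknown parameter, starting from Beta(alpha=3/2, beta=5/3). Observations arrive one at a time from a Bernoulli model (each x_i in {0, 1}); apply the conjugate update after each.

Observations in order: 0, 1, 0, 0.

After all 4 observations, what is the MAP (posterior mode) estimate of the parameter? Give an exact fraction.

9/31

obs 1: x=0 → posterior Beta(3/2, 8/3)
obs 2: x=1 → posterior Beta(5/2, 8/3)
obs 3: x=0 → posterior Beta(5/2, 11/3)
obs 4: x=0 → posterior Beta(5/2, 14/3)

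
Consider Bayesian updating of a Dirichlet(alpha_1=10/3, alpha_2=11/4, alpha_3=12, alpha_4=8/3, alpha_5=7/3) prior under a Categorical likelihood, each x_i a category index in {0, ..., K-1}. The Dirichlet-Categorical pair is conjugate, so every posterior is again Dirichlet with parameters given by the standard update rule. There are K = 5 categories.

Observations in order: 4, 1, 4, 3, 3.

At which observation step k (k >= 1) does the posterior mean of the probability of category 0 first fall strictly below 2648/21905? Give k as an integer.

obs 1: x=4 → posterior Dirichlet(10/3, 11/4, 12, 8/3, 10/3)
obs 2: x=1 → posterior Dirichlet(10/3, 15/4, 12, 8/3, 10/3)
obs 3: x=4 → posterior Dirichlet(10/3, 15/4, 12, 8/3, 13/3)
obs 4: x=3 → posterior Dirichlet(10/3, 15/4, 12, 11/3, 13/3)
obs 5: x=3 → posterior Dirichlet(10/3, 15/4, 12, 14/3, 13/3)

k = 5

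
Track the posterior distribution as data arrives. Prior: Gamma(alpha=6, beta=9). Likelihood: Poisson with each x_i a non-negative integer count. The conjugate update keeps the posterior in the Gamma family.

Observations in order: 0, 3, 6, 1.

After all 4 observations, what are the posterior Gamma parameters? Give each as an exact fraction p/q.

obs 1: x=0 → posterior Gamma(6, 10)
obs 2: x=3 → posterior Gamma(9, 11)
obs 3: x=6 → posterior Gamma(15, 12)
obs 4: x=1 → posterior Gamma(16, 13)

alpha=16, beta=13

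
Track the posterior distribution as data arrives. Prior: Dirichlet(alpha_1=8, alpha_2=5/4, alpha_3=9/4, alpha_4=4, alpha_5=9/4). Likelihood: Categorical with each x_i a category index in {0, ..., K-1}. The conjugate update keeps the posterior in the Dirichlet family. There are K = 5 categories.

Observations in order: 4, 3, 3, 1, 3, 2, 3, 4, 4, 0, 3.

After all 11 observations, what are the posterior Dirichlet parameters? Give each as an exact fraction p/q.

alpha_1=9, alpha_2=9/4, alpha_3=13/4, alpha_4=9, alpha_5=21/4

obs 1: x=4 → posterior Dirichlet(8, 5/4, 9/4, 4, 13/4)
obs 2: x=3 → posterior Dirichlet(8, 5/4, 9/4, 5, 13/4)
obs 3: x=3 → posterior Dirichlet(8, 5/4, 9/4, 6, 13/4)
obs 4: x=1 → posterior Dirichlet(8, 9/4, 9/4, 6, 13/4)
obs 5: x=3 → posterior Dirichlet(8, 9/4, 9/4, 7, 13/4)
obs 6: x=2 → posterior Dirichlet(8, 9/4, 13/4, 7, 13/4)
obs 7: x=3 → posterior Dirichlet(8, 9/4, 13/4, 8, 13/4)
obs 8: x=4 → posterior Dirichlet(8, 9/4, 13/4, 8, 17/4)
obs 9: x=4 → posterior Dirichlet(8, 9/4, 13/4, 8, 21/4)
obs 10: x=0 → posterior Dirichlet(9, 9/4, 13/4, 8, 21/4)
obs 11: x=3 → posterior Dirichlet(9, 9/4, 13/4, 9, 21/4)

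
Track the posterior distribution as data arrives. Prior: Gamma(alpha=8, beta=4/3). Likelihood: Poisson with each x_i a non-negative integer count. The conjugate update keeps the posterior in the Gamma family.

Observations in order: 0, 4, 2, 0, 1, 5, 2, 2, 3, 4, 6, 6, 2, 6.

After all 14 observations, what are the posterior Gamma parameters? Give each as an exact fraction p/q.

obs 1: x=0 → posterior Gamma(8, 7/3)
obs 2: x=4 → posterior Gamma(12, 10/3)
obs 3: x=2 → posterior Gamma(14, 13/3)
obs 4: x=0 → posterior Gamma(14, 16/3)
obs 5: x=1 → posterior Gamma(15, 19/3)
obs 6: x=5 → posterior Gamma(20, 22/3)
obs 7: x=2 → posterior Gamma(22, 25/3)
obs 8: x=2 → posterior Gamma(24, 28/3)
obs 9: x=3 → posterior Gamma(27, 31/3)
obs 10: x=4 → posterior Gamma(31, 34/3)
obs 11: x=6 → posterior Gamma(37, 37/3)
obs 12: x=6 → posterior Gamma(43, 40/3)
obs 13: x=2 → posterior Gamma(45, 43/3)
obs 14: x=6 → posterior Gamma(51, 46/3)

alpha=51, beta=46/3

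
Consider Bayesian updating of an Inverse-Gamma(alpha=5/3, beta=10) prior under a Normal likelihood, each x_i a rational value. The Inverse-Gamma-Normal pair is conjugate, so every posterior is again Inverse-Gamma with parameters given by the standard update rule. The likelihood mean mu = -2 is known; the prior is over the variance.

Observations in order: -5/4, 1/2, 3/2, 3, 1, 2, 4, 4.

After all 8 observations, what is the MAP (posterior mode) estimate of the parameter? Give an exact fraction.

obs 1: x=-5/4 → posterior Inverse-Gamma(13/6, 329/32)
obs 2: x=1/2 → posterior Inverse-Gamma(8/3, 429/32)
obs 3: x=3/2 → posterior Inverse-Gamma(19/6, 625/32)
obs 4: x=3 → posterior Inverse-Gamma(11/3, 1025/32)
obs 5: x=1 → posterior Inverse-Gamma(25/6, 1169/32)
obs 6: x=2 → posterior Inverse-Gamma(14/3, 1425/32)
obs 7: x=4 → posterior Inverse-Gamma(31/6, 2001/32)
obs 8: x=4 → posterior Inverse-Gamma(17/3, 2577/32)

7731/640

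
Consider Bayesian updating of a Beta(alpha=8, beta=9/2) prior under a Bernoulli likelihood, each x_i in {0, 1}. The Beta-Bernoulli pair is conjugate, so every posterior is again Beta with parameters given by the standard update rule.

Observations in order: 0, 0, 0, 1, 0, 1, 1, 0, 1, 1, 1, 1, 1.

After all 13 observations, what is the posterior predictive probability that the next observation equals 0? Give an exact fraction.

19/51

obs 1: x=0 → posterior Beta(8, 11/2)
obs 2: x=0 → posterior Beta(8, 13/2)
obs 3: x=0 → posterior Beta(8, 15/2)
obs 4: x=1 → posterior Beta(9, 15/2)
obs 5: x=0 → posterior Beta(9, 17/2)
obs 6: x=1 → posterior Beta(10, 17/2)
obs 7: x=1 → posterior Beta(11, 17/2)
obs 8: x=0 → posterior Beta(11, 19/2)
obs 9: x=1 → posterior Beta(12, 19/2)
obs 10: x=1 → posterior Beta(13, 19/2)
obs 11: x=1 → posterior Beta(14, 19/2)
obs 12: x=1 → posterior Beta(15, 19/2)
obs 13: x=1 → posterior Beta(16, 19/2)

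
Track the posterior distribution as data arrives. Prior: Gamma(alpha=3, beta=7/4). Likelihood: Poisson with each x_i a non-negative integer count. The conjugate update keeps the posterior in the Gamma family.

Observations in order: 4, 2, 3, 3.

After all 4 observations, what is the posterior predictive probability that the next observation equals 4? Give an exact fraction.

23207930894820614017633280/174449211009120179071170507

obs 1: x=4 → posterior Gamma(7, 11/4)
obs 2: x=2 → posterior Gamma(9, 15/4)
obs 3: x=3 → posterior Gamma(12, 19/4)
obs 4: x=3 → posterior Gamma(15, 23/4)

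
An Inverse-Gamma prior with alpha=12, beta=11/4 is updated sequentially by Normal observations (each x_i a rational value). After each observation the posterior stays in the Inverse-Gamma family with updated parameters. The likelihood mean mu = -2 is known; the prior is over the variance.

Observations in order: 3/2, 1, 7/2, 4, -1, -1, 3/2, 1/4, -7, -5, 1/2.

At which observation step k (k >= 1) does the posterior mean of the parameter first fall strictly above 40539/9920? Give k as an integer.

k = 9

obs 1: x=3/2 → posterior Inverse-Gamma(25/2, 71/8)
obs 2: x=1 → posterior Inverse-Gamma(13, 107/8)
obs 3: x=7/2 → posterior Inverse-Gamma(27/2, 57/2)
obs 4: x=4 → posterior Inverse-Gamma(14, 93/2)
obs 5: x=-1 → posterior Inverse-Gamma(29/2, 47)
obs 6: x=-1 → posterior Inverse-Gamma(15, 95/2)
obs 7: x=3/2 → posterior Inverse-Gamma(31/2, 429/8)
obs 8: x=1/4 → posterior Inverse-Gamma(16, 1797/32)
obs 9: x=-7 → posterior Inverse-Gamma(33/2, 2197/32)
obs 10: x=-5 → posterior Inverse-Gamma(17, 2341/32)
obs 11: x=1/2 → posterior Inverse-Gamma(35/2, 2441/32)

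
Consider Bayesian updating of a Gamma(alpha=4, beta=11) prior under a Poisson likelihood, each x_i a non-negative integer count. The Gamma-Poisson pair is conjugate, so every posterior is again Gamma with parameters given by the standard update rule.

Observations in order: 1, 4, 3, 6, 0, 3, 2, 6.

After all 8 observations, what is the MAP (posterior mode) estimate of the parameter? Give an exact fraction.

28/19

obs 1: x=1 → posterior Gamma(5, 12)
obs 2: x=4 → posterior Gamma(9, 13)
obs 3: x=3 → posterior Gamma(12, 14)
obs 4: x=6 → posterior Gamma(18, 15)
obs 5: x=0 → posterior Gamma(18, 16)
obs 6: x=3 → posterior Gamma(21, 17)
obs 7: x=2 → posterior Gamma(23, 18)
obs 8: x=6 → posterior Gamma(29, 19)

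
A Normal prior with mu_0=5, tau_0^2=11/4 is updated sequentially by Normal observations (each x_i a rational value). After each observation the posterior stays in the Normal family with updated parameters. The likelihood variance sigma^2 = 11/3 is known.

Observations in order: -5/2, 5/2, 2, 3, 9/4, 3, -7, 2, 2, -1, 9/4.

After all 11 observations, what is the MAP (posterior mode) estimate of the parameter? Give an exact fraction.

91/74

obs 1: x=-5/2 → posterior Normal(25/14, 11/7)
obs 2: x=5/2 → posterior Normal(2, 11/10)
obs 3: x=2 → posterior Normal(2, 11/13)
obs 4: x=3 → posterior Normal(35/16, 11/16)
obs 5: x=9/4 → posterior Normal(167/76, 11/19)
obs 6: x=3 → posterior Normal(203/88, 1/2)
obs 7: x=-7 → posterior Normal(119/100, 11/25)
obs 8: x=2 → posterior Normal(143/112, 11/28)
obs 9: x=2 → posterior Normal(167/124, 11/31)
obs 10: x=-1 → posterior Normal(155/136, 11/34)
obs 11: x=9/4 → posterior Normal(91/74, 11/37)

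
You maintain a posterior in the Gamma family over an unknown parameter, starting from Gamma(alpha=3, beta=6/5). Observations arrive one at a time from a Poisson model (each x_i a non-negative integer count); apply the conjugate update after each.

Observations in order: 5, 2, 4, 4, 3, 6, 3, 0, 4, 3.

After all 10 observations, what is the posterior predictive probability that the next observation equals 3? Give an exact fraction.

55051060494360594897451105047142295758592281743508401312986602405888000/258936575725713381876605656162686020810913039245684608619946288452090401

obs 1: x=5 → posterior Gamma(8, 11/5)
obs 2: x=2 → posterior Gamma(10, 16/5)
obs 3: x=4 → posterior Gamma(14, 21/5)
obs 4: x=4 → posterior Gamma(18, 26/5)
obs 5: x=3 → posterior Gamma(21, 31/5)
obs 6: x=6 → posterior Gamma(27, 36/5)
obs 7: x=3 → posterior Gamma(30, 41/5)
obs 8: x=0 → posterior Gamma(30, 46/5)
obs 9: x=4 → posterior Gamma(34, 51/5)
obs 10: x=3 → posterior Gamma(37, 56/5)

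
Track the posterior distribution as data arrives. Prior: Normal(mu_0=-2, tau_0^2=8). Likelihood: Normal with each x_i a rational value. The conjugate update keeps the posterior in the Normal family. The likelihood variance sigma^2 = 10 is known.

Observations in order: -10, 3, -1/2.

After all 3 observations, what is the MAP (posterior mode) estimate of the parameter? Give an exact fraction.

obs 1: x=-10 → posterior Normal(-50/9, 40/9)
obs 2: x=3 → posterior Normal(-38/13, 40/13)
obs 3: x=-1/2 → posterior Normal(-40/17, 40/17)

-40/17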